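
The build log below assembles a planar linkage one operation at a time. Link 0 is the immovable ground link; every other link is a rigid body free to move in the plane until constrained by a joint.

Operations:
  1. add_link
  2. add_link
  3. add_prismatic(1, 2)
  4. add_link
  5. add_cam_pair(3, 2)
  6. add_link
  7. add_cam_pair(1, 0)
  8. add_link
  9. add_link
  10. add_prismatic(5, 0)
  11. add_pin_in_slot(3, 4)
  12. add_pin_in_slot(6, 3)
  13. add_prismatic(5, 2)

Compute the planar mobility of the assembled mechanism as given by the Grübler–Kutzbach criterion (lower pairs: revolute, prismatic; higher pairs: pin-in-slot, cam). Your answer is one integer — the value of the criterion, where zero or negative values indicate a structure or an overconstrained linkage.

M = 8

(L,J1,J2)=(1,0,0); link0 fixed
link1: (2,0,0)
link2: (3,0,0)
P 1-2 [J1]: (3,1,0)
link3: (4,1,0)
C 3-2 [J2]: (4,1,1)
link4: (5,1,1)
C 1-0 [J2]: (5,1,2)
link5: (6,1,2)
link6: (7,1,2)
P 5-0 [J1]: (7,2,2)
PS 3-4 [J2]: (7,2,3)
PS 6-3 [J2]: (7,2,4)
P 5-2 [J1]: (7,3,4)
Grübler: 3·6 − 2·3 − 4 = 8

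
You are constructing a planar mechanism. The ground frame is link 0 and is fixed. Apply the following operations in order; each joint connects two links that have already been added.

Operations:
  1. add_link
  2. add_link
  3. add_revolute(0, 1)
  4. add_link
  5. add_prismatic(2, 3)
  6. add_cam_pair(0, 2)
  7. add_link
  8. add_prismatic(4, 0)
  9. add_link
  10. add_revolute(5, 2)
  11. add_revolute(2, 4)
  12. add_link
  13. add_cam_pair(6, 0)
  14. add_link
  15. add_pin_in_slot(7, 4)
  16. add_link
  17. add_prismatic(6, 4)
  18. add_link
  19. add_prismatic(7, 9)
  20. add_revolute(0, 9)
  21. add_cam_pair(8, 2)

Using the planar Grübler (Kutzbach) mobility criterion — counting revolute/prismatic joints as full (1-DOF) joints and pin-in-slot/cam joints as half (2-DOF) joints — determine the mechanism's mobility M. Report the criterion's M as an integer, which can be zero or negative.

L=1 J1=0 J2=0
add link → L=2 J1=0 J2=0
add link → L=3 J1=0 J2=0
R@0,1 dof=1 J1 → L=3 J1=1 J2=0
add link → L=4 J1=1 J2=0
P@2,3 dof=1 J1 → L=4 J1=2 J2=0
C@0,2 dof=2 J2 → L=4 J1=2 J2=1
add link → L=5 J1=2 J2=1
P@4,0 dof=1 J1 → L=5 J1=3 J2=1
add link → L=6 J1=3 J2=1
R@5,2 dof=1 J1 → L=6 J1=4 J2=1
R@2,4 dof=1 J1 → L=6 J1=5 J2=1
add link → L=7 J1=5 J2=1
C@6,0 dof=2 J2 → L=7 J1=5 J2=2
add link → L=8 J1=5 J2=2
PS@7,4 dof=2 J2 → L=8 J1=5 J2=3
add link → L=9 J1=5 J2=3
P@6,4 dof=1 J1 → L=9 J1=6 J2=3
add link → L=10 J1=6 J2=3
P@7,9 dof=1 J1 → L=10 J1=7 J2=3
R@0,9 dof=1 J1 → L=10 J1=8 J2=3
C@8,2 dof=2 J2 → L=10 J1=8 J2=4
M=3(L−1)−2J1−J2=3·9−2·8−4=7

M = 7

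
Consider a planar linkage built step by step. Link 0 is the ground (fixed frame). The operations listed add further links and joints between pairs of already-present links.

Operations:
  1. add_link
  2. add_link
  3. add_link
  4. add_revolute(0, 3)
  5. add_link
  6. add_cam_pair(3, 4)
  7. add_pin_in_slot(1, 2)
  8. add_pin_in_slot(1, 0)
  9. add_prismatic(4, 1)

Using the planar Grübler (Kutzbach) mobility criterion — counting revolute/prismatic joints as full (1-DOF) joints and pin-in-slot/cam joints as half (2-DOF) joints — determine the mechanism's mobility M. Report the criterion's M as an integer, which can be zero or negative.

ground; <1,0,0>
#1 <2,0,0>
#2 <3,0,0>
#3 <4,0,0>
R:0↔3 J1 <4,1,0>
#4 <5,1,0>
C:3↔4 J2 <5,1,1>
PS:1↔2 J2 <5,1,2>
PS:1↔0 J2 <5,1,3>
P:4↔1 J1 <5,2,3>
3×4 − 2×2 − 1×3 = 5

M = 5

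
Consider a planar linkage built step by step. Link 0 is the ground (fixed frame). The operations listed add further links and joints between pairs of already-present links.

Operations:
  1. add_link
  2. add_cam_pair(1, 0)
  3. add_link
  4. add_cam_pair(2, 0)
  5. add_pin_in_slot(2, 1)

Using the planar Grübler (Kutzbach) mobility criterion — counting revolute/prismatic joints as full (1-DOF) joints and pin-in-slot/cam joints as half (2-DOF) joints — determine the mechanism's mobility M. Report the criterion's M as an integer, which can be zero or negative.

[1;0;0] (link 0 is ground)
L+ [2;0;0]
C(1,0)∈J2 [2;0;1]
L+ [3;0;1]
C(2,0)∈J2 [3;0;2]
PS(2,1)∈J2 [3;0;3]
mobility = 6 − 0 − 3 = 3

M = 3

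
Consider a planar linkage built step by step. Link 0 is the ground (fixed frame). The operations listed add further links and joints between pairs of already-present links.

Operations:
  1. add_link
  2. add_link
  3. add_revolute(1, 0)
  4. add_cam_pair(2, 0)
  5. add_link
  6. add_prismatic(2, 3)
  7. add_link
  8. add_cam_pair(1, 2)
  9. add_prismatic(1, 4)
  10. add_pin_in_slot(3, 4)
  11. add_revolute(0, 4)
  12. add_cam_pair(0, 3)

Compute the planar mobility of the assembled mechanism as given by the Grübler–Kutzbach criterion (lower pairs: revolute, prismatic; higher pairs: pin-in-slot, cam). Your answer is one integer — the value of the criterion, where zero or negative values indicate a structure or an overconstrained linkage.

link 0 = ground. State L|J1|J2 = 1|0|0
+link1  2|0|0
+link2  3|0|0
R(1,0) f=1→J1  3|1|0
C(2,0) f=2→J2  3|1|1
+link3  4|1|1
P(2,3) f=1→J1  4|2|1
+link4  5|2|1
C(1,2) f=2→J2  5|2|2
P(1,4) f=1→J1  5|3|2
PS(3,4) f=2→J2  5|3|3
R(0,4) f=1→J1  5|4|3
C(0,3) f=2→J2  5|4|4
M = 3(5−1)−2·4−4 = 12−8−4 = 0

M = 0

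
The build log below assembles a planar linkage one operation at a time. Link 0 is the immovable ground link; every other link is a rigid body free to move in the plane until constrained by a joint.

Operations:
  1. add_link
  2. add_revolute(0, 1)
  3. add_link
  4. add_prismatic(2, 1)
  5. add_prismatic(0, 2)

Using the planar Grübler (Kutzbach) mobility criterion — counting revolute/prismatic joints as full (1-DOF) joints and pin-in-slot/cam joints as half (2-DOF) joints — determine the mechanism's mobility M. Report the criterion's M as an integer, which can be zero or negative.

M = 0

L=1 J1=0 J2=0
add link → L=2 J1=0 J2=0
R@0,1 dof=1 J1 → L=2 J1=1 J2=0
add link → L=3 J1=1 J2=0
P@2,1 dof=1 J1 → L=3 J1=2 J2=0
P@0,2 dof=1 J1 → L=3 J1=3 J2=0
M=3(L−1)−2J1−J2=3·2−2·3−0=0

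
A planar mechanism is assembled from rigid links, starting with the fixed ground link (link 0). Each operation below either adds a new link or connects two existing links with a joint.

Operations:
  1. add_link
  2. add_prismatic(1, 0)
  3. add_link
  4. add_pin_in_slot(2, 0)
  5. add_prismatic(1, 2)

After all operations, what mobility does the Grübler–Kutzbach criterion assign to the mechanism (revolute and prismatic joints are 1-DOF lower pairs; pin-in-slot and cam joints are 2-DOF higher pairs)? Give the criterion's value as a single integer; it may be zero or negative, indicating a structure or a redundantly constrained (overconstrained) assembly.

ground; <1,0,0>
#1 <2,0,0>
P:1↔0 J1 <2,1,0>
#2 <3,1,0>
PS:2↔0 J2 <3,1,1>
P:1↔2 J1 <3,2,1>
3×2 − 2×2 − 1×1 = 1

M = 1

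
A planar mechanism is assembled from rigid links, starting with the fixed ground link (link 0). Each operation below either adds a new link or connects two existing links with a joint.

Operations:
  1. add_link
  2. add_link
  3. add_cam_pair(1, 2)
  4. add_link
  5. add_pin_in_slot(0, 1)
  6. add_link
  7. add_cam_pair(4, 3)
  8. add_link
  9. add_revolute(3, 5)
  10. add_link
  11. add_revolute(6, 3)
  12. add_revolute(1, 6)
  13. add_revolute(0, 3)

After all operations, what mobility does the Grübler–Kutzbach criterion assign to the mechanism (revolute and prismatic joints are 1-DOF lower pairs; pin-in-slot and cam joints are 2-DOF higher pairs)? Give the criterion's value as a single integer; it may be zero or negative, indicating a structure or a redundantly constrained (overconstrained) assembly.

(L,J1,J2)=(1,0,0); link0 fixed
link1: (2,0,0)
link2: (3,0,0)
C 1-2 [J2]: (3,0,1)
link3: (4,0,1)
PS 0-1 [J2]: (4,0,2)
link4: (5,0,2)
C 4-3 [J2]: (5,0,3)
link5: (6,0,3)
R 3-5 [J1]: (6,1,3)
link6: (7,1,3)
R 6-3 [J1]: (7,2,3)
R 1-6 [J1]: (7,3,3)
R 0-3 [J1]: (7,4,3)
Grübler: 3·6 − 2·4 − 3 = 7

M = 7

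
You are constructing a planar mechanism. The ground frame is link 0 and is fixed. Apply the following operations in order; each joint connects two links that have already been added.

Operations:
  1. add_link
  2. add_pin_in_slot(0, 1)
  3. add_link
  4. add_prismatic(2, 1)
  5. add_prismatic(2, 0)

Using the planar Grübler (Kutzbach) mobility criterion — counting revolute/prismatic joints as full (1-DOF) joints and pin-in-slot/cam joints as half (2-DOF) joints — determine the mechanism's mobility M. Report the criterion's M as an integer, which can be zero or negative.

M = 1

ground; <1,0,0>
#1 <2,0,0>
PS:0↔1 J2 <2,0,1>
#2 <3,0,1>
P:2↔1 J1 <3,1,1>
P:2↔0 J1 <3,2,1>
3×2 − 2×2 − 1×1 = 1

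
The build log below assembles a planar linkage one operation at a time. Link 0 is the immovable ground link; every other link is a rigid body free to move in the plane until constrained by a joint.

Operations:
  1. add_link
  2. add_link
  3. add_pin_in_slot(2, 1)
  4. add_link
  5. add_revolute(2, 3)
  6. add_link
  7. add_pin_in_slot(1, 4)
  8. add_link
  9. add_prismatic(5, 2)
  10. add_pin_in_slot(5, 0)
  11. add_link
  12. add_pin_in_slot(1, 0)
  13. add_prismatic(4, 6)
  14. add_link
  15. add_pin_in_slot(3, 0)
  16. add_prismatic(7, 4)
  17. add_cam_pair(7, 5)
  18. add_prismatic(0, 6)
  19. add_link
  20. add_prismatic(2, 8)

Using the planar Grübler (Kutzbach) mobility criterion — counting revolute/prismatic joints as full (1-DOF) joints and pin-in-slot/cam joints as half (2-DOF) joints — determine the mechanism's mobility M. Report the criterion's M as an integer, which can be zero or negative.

link 0 = ground. State L|J1|J2 = 1|0|0
+link1  2|0|0
+link2  3|0|0
PS(2,1) f=2→J2  3|0|1
+link3  4|0|1
R(2,3) f=1→J1  4|1|1
+link4  5|1|1
PS(1,4) f=2→J2  5|1|2
+link5  6|1|2
P(5,2) f=1→J1  6|2|2
PS(5,0) f=2→J2  6|2|3
+link6  7|2|3
PS(1,0) f=2→J2  7|2|4
P(4,6) f=1→J1  7|3|4
+link7  8|3|4
PS(3,0) f=2→J2  8|3|5
P(7,4) f=1→J1  8|4|5
C(7,5) f=2→J2  8|4|6
P(0,6) f=1→J1  8|5|6
+link8  9|5|6
P(2,8) f=1→J1  9|6|6
M = 3(9−1)−2·6−6 = 24−12−6 = 6

M = 6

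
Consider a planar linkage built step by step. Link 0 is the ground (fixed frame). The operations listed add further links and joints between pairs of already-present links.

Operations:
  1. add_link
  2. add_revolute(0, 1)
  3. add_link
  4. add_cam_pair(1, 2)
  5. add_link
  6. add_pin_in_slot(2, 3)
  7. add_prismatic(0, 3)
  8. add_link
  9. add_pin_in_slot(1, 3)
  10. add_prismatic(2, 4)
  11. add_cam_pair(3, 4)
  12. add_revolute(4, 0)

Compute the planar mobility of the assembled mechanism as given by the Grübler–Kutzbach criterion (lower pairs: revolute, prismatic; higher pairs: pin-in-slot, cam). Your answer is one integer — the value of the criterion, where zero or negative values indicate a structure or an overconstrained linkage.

link 0 = ground. State L|J1|J2 = 1|0|0
+link1  2|0|0
R(0,1) f=1→J1  2|1|0
+link2  3|1|0
C(1,2) f=2→J2  3|1|1
+link3  4|1|1
PS(2,3) f=2→J2  4|1|2
P(0,3) f=1→J1  4|2|2
+link4  5|2|2
PS(1,3) f=2→J2  5|2|3
P(2,4) f=1→J1  5|3|3
C(3,4) f=2→J2  5|3|4
R(4,0) f=1→J1  5|4|4
M = 3(5−1)−2·4−4 = 12−8−4 = 0

M = 0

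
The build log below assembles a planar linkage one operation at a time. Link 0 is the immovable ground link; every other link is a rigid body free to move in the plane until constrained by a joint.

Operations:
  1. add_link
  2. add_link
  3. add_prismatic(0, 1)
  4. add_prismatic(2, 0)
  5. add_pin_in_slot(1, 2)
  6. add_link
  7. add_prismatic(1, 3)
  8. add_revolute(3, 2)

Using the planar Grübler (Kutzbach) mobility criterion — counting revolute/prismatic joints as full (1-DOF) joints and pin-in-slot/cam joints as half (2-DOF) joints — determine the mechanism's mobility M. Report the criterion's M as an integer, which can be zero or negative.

M = 0

link 0 = ground. State L|J1|J2 = 1|0|0
+link1  2|0|0
+link2  3|0|0
P(0,1) f=1→J1  3|1|0
P(2,0) f=1→J1  3|2|0
PS(1,2) f=2→J2  3|2|1
+link3  4|2|1
P(1,3) f=1→J1  4|3|1
R(3,2) f=1→J1  4|4|1
M = 3(4−1)−2·4−1 = 9−8−1 = 0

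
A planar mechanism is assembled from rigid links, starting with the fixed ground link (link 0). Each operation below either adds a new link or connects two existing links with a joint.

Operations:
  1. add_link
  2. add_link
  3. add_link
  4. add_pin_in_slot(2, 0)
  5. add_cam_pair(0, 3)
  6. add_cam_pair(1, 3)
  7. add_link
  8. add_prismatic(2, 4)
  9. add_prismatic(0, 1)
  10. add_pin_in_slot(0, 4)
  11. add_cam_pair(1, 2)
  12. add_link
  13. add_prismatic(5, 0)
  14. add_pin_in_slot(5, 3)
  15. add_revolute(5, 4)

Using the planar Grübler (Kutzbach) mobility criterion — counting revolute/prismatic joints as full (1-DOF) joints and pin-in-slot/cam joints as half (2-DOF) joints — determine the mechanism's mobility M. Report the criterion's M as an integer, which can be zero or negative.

link 0 = ground. State L|J1|J2 = 1|0|0
+link1  2|0|0
+link2  3|0|0
+link3  4|0|0
PS(2,0) f=2→J2  4|0|1
C(0,3) f=2→J2  4|0|2
C(1,3) f=2→J2  4|0|3
+link4  5|0|3
P(2,4) f=1→J1  5|1|3
P(0,1) f=1→J1  5|2|3
PS(0,4) f=2→J2  5|2|4
C(1,2) f=2→J2  5|2|5
+link5  6|2|5
P(5,0) f=1→J1  6|3|5
PS(5,3) f=2→J2  6|3|6
R(5,4) f=1→J1  6|4|6
M = 3(6−1)−2·4−6 = 15−8−6 = 1

M = 1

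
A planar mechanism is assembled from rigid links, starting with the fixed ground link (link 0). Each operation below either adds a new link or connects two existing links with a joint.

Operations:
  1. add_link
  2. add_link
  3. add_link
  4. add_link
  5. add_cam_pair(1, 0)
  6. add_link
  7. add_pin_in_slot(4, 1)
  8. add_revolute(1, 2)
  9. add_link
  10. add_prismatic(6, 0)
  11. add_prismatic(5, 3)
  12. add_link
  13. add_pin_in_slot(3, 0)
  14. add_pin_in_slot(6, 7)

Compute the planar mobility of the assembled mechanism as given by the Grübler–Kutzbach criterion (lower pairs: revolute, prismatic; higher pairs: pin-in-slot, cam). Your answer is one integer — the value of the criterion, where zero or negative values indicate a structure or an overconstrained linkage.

link 0 = ground. State L|J1|J2 = 1|0|0
+link1  2|0|0
+link2  3|0|0
+link3  4|0|0
+link4  5|0|0
C(1,0) f=2→J2  5|0|1
+link5  6|0|1
PS(4,1) f=2→J2  6|0|2
R(1,2) f=1→J1  6|1|2
+link6  7|1|2
P(6,0) f=1→J1  7|2|2
P(5,3) f=1→J1  7|3|2
+link7  8|3|2
PS(3,0) f=2→J2  8|3|3
PS(6,7) f=2→J2  8|3|4
M = 3(8−1)−2·3−4 = 21−6−4 = 11

M = 11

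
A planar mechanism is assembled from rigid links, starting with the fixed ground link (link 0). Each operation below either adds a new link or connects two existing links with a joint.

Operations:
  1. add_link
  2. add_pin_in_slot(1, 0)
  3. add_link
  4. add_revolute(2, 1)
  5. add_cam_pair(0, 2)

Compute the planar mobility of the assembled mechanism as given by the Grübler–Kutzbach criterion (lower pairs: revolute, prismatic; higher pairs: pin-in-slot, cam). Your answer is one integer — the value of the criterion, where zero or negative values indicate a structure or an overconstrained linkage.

M = 2

link 0 = ground. State L|J1|J2 = 1|0|0
+link1  2|0|0
PS(1,0) f=2→J2  2|0|1
+link2  3|0|1
R(2,1) f=1→J1  3|1|1
C(0,2) f=2→J2  3|1|2
M = 3(3−1)−2·1−2 = 6−2−2 = 2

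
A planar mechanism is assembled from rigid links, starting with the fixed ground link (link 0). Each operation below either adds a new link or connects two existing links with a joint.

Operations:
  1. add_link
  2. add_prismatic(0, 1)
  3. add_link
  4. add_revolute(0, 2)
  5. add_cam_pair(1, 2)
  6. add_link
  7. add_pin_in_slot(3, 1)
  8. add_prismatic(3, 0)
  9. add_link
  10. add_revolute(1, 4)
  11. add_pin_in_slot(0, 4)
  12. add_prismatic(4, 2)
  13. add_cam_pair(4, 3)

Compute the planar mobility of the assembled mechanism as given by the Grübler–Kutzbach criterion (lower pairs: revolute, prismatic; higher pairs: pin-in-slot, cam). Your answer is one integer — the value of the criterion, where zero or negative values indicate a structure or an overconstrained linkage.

(L,J1,J2)=(1,0,0); link0 fixed
link1: (2,0,0)
P 0-1 [J1]: (2,1,0)
link2: (3,1,0)
R 0-2 [J1]: (3,2,0)
C 1-2 [J2]: (3,2,1)
link3: (4,2,1)
PS 3-1 [J2]: (4,2,2)
P 3-0 [J1]: (4,3,2)
link4: (5,3,2)
R 1-4 [J1]: (5,4,2)
PS 0-4 [J2]: (5,4,3)
P 4-2 [J1]: (5,5,3)
C 4-3 [J2]: (5,5,4)
Grübler: 3·4 − 2·5 − 4 = -2

M = -2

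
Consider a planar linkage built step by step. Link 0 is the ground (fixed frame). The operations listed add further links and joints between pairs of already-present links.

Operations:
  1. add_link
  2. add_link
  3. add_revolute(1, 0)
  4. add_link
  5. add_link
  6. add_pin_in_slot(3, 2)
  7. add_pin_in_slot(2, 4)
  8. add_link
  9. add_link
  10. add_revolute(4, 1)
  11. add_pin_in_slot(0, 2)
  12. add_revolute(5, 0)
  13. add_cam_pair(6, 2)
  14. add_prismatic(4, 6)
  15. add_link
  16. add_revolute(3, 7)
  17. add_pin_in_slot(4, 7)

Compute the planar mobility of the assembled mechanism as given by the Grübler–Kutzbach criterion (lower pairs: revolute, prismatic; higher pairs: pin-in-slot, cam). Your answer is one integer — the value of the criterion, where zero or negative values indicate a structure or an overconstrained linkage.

ground; <1,0,0>
#1 <2,0,0>
#2 <3,0,0>
R:1↔0 J1 <3,1,0>
#3 <4,1,0>
#4 <5,1,0>
PS:3↔2 J2 <5,1,1>
PS:2↔4 J2 <5,1,2>
#5 <6,1,2>
#6 <7,1,2>
R:4↔1 J1 <7,2,2>
PS:0↔2 J2 <7,2,3>
R:5↔0 J1 <7,3,3>
C:6↔2 J2 <7,3,4>
P:4↔6 J1 <7,4,4>
#7 <8,4,4>
R:3↔7 J1 <8,5,4>
PS:4↔7 J2 <8,5,5>
3×7 − 2×5 − 1×5 = 6

M = 6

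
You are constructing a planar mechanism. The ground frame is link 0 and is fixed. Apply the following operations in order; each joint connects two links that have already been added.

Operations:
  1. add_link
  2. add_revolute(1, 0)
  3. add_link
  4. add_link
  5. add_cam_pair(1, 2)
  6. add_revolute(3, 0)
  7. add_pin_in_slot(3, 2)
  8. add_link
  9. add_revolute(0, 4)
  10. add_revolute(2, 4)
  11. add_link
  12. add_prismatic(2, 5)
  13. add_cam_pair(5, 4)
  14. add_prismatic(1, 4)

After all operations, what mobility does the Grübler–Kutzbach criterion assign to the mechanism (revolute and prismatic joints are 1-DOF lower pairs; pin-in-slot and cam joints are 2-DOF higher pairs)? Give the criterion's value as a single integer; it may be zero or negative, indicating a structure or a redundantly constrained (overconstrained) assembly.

M = 0

L=1 J1=0 J2=0
add link → L=2 J1=0 J2=0
R@1,0 dof=1 J1 → L=2 J1=1 J2=0
add link → L=3 J1=1 J2=0
add link → L=4 J1=1 J2=0
C@1,2 dof=2 J2 → L=4 J1=1 J2=1
R@3,0 dof=1 J1 → L=4 J1=2 J2=1
PS@3,2 dof=2 J2 → L=4 J1=2 J2=2
add link → L=5 J1=2 J2=2
R@0,4 dof=1 J1 → L=5 J1=3 J2=2
R@2,4 dof=1 J1 → L=5 J1=4 J2=2
add link → L=6 J1=4 J2=2
P@2,5 dof=1 J1 → L=6 J1=5 J2=2
C@5,4 dof=2 J2 → L=6 J1=5 J2=3
P@1,4 dof=1 J1 → L=6 J1=6 J2=3
M=3(L−1)−2J1−J2=3·5−2·6−3=0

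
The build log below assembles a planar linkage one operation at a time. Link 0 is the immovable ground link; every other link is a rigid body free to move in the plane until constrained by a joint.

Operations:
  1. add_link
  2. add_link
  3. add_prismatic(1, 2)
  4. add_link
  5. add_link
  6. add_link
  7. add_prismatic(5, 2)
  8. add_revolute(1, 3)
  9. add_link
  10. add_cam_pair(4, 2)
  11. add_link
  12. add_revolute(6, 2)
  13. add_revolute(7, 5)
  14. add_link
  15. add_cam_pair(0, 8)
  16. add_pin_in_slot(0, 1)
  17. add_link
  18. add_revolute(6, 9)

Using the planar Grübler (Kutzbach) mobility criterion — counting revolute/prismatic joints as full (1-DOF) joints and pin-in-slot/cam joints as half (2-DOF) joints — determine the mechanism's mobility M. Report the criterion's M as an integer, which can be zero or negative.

ground; <1,0,0>
#1 <2,0,0>
#2 <3,0,0>
P:1↔2 J1 <3,1,0>
#3 <4,1,0>
#4 <5,1,0>
#5 <6,1,0>
P:5↔2 J1 <6,2,0>
R:1↔3 J1 <6,3,0>
#6 <7,3,0>
C:4↔2 J2 <7,3,1>
#7 <8,3,1>
R:6↔2 J1 <8,4,1>
R:7↔5 J1 <8,5,1>
#8 <9,5,1>
C:0↔8 J2 <9,5,2>
PS:0↔1 J2 <9,5,3>
#9 <10,5,3>
R:6↔9 J1 <10,6,3>
3×9 − 2×6 − 1×3 = 12

M = 12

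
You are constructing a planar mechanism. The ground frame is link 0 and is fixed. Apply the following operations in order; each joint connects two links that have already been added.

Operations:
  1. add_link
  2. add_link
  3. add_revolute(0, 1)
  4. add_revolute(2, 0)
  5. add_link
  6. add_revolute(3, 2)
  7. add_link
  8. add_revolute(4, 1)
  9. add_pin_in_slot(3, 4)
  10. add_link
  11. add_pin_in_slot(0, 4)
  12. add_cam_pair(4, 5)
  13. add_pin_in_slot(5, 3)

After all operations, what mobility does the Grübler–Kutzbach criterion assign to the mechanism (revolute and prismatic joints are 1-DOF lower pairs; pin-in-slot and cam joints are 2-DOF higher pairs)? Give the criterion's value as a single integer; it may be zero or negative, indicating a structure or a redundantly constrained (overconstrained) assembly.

M = 3

link 0 = ground. State L|J1|J2 = 1|0|0
+link1  2|0|0
+link2  3|0|0
R(0,1) f=1→J1  3|1|0
R(2,0) f=1→J1  3|2|0
+link3  4|2|0
R(3,2) f=1→J1  4|3|0
+link4  5|3|0
R(4,1) f=1→J1  5|4|0
PS(3,4) f=2→J2  5|4|1
+link5  6|4|1
PS(0,4) f=2→J2  6|4|2
C(4,5) f=2→J2  6|4|3
PS(5,3) f=2→J2  6|4|4
M = 3(6−1)−2·4−4 = 15−8−4 = 3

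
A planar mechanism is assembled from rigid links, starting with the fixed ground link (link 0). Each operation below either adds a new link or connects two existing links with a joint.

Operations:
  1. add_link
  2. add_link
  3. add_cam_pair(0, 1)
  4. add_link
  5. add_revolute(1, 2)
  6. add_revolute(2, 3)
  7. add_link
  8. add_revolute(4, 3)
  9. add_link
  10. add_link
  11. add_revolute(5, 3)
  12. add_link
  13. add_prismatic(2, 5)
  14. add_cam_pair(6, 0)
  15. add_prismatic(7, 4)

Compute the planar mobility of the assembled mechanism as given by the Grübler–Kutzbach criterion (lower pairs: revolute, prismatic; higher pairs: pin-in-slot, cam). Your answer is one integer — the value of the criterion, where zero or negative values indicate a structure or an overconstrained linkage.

M = 7

(L,J1,J2)=(1,0,0); link0 fixed
link1: (2,0,0)
link2: (3,0,0)
C 0-1 [J2]: (3,0,1)
link3: (4,0,1)
R 1-2 [J1]: (4,1,1)
R 2-3 [J1]: (4,2,1)
link4: (5,2,1)
R 4-3 [J1]: (5,3,1)
link5: (6,3,1)
link6: (7,3,1)
R 5-3 [J1]: (7,4,1)
link7: (8,4,1)
P 2-5 [J1]: (8,5,1)
C 6-0 [J2]: (8,5,2)
P 7-4 [J1]: (8,6,2)
Grübler: 3·7 − 2·6 − 2 = 7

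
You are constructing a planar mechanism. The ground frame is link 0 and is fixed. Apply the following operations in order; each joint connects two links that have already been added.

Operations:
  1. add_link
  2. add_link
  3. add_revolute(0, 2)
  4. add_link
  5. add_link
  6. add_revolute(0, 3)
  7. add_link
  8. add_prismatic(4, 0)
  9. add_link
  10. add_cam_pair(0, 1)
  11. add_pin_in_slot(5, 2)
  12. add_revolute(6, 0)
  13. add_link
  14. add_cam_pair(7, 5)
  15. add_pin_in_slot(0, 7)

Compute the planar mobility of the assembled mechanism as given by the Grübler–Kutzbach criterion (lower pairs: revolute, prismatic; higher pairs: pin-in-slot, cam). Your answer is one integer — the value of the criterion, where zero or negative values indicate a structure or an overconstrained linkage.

M = 9

L=1 J1=0 J2=0
add link → L=2 J1=0 J2=0
add link → L=3 J1=0 J2=0
R@0,2 dof=1 J1 → L=3 J1=1 J2=0
add link → L=4 J1=1 J2=0
add link → L=5 J1=1 J2=0
R@0,3 dof=1 J1 → L=5 J1=2 J2=0
add link → L=6 J1=2 J2=0
P@4,0 dof=1 J1 → L=6 J1=3 J2=0
add link → L=7 J1=3 J2=0
C@0,1 dof=2 J2 → L=7 J1=3 J2=1
PS@5,2 dof=2 J2 → L=7 J1=3 J2=2
R@6,0 dof=1 J1 → L=7 J1=4 J2=2
add link → L=8 J1=4 J2=2
C@7,5 dof=2 J2 → L=8 J1=4 J2=3
PS@0,7 dof=2 J2 → L=8 J1=4 J2=4
M=3(L−1)−2J1−J2=3·7−2·4−4=9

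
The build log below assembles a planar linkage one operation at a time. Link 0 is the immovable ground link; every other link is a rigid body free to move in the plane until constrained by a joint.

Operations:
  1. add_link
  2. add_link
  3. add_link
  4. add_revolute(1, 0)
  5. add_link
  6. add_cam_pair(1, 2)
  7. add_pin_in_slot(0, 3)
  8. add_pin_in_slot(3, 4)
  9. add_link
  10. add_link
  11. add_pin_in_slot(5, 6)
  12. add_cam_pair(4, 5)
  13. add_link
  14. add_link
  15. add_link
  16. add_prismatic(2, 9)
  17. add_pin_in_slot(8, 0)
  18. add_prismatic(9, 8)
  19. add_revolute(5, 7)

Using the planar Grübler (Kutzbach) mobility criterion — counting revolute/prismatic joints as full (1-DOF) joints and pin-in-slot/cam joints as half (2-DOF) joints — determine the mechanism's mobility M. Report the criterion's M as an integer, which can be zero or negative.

(L,J1,J2)=(1,0,0); link0 fixed
link1: (2,0,0)
link2: (3,0,0)
link3: (4,0,0)
R 1-0 [J1]: (4,1,0)
link4: (5,1,0)
C 1-2 [J2]: (5,1,1)
PS 0-3 [J2]: (5,1,2)
PS 3-4 [J2]: (5,1,3)
link5: (6,1,3)
link6: (7,1,3)
PS 5-6 [J2]: (7,1,4)
C 4-5 [J2]: (7,1,5)
link7: (8,1,5)
link8: (9,1,5)
link9: (10,1,5)
P 2-9 [J1]: (10,2,5)
PS 8-0 [J2]: (10,2,6)
P 9-8 [J1]: (10,3,6)
R 5-7 [J1]: (10,4,6)
Grübler: 3·9 − 2·4 − 6 = 13

M = 13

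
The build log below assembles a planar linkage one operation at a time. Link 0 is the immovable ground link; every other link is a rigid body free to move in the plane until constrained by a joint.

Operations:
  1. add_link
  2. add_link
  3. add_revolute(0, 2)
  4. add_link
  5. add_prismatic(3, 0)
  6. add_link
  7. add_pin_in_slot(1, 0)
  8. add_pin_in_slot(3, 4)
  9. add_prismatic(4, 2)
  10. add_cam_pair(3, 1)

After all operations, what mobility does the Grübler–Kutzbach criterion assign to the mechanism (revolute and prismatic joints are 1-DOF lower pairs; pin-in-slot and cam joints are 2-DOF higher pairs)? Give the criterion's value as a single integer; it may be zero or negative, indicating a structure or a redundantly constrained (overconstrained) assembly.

(L,J1,J2)=(1,0,0); link0 fixed
link1: (2,0,0)
link2: (3,0,0)
R 0-2 [J1]: (3,1,0)
link3: (4,1,0)
P 3-0 [J1]: (4,2,0)
link4: (5,2,0)
PS 1-0 [J2]: (5,2,1)
PS 3-4 [J2]: (5,2,2)
P 4-2 [J1]: (5,3,2)
C 3-1 [J2]: (5,3,3)
Grübler: 3·4 − 2·3 − 3 = 3

M = 3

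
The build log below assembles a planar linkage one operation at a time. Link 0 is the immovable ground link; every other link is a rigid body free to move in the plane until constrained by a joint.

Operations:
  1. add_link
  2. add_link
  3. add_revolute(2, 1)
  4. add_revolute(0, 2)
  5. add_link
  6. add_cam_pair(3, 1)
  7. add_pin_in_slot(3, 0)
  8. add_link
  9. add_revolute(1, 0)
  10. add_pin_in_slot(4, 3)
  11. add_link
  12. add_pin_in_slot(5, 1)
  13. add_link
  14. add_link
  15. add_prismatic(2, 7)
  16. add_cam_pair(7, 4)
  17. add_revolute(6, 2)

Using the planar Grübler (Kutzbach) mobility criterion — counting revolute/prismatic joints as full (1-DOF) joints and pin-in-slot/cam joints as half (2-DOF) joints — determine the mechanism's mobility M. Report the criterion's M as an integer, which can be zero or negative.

[1;0;0] (link 0 is ground)
L+ [2;0;0]
L+ [3;0;0]
R(2,1)∈J1 [3;1;0]
R(0,2)∈J1 [3;2;0]
L+ [4;2;0]
C(3,1)∈J2 [4;2;1]
PS(3,0)∈J2 [4;2;2]
L+ [5;2;2]
R(1,0)∈J1 [5;3;2]
PS(4,3)∈J2 [5;3;3]
L+ [6;3;3]
PS(5,1)∈J2 [6;3;4]
L+ [7;3;4]
L+ [8;3;4]
P(2,7)∈J1 [8;4;4]
C(7,4)∈J2 [8;4;5]
R(6,2)∈J1 [8;5;5]
mobility = 21 − 10 − 5 = 6

M = 6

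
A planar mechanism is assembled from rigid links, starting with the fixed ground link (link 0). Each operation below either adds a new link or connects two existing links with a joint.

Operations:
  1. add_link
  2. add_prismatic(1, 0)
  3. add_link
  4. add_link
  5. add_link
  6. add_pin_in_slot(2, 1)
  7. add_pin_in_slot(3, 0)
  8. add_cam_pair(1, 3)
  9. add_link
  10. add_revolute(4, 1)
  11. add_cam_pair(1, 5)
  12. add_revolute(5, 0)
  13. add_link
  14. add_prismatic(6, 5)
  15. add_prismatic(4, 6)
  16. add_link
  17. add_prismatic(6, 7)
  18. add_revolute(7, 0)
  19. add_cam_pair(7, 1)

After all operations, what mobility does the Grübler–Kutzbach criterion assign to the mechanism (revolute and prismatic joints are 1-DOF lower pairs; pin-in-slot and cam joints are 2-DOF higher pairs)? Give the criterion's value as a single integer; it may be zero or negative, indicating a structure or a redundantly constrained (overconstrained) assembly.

M = 2

ground; <1,0,0>
#1 <2,0,0>
P:1↔0 J1 <2,1,0>
#2 <3,1,0>
#3 <4,1,0>
#4 <5,1,0>
PS:2↔1 J2 <5,1,1>
PS:3↔0 J2 <5,1,2>
C:1↔3 J2 <5,1,3>
#5 <6,1,3>
R:4↔1 J1 <6,2,3>
C:1↔5 J2 <6,2,4>
R:5↔0 J1 <6,3,4>
#6 <7,3,4>
P:6↔5 J1 <7,4,4>
P:4↔6 J1 <7,5,4>
#7 <8,5,4>
P:6↔7 J1 <8,6,4>
R:7↔0 J1 <8,7,4>
C:7↔1 J2 <8,7,5>
3×7 − 2×7 − 1×5 = 2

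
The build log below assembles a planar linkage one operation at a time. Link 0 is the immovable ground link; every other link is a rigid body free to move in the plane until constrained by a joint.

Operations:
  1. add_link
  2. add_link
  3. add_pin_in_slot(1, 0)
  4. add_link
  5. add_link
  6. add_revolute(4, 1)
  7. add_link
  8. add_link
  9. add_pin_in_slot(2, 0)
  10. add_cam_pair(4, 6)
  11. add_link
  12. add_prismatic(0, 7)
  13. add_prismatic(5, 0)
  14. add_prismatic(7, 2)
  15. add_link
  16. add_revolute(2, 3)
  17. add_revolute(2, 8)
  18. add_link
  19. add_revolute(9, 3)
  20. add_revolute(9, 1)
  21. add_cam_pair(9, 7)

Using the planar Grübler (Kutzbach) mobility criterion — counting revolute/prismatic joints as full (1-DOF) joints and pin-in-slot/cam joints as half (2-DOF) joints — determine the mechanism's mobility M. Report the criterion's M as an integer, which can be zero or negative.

[1;0;0] (link 0 is ground)
L+ [2;0;0]
L+ [3;0;0]
PS(1,0)∈J2 [3;0;1]
L+ [4;0;1]
L+ [5;0;1]
R(4,1)∈J1 [5;1;1]
L+ [6;1;1]
L+ [7;1;1]
PS(2,0)∈J2 [7;1;2]
C(4,6)∈J2 [7;1;3]
L+ [8;1;3]
P(0,7)∈J1 [8;2;3]
P(5,0)∈J1 [8;3;3]
P(7,2)∈J1 [8;4;3]
L+ [9;4;3]
R(2,3)∈J1 [9;5;3]
R(2,8)∈J1 [9;6;3]
L+ [10;6;3]
R(9,3)∈J1 [10;7;3]
R(9,1)∈J1 [10;8;3]
C(9,7)∈J2 [10;8;4]
mobility = 27 − 16 − 4 = 7

M = 7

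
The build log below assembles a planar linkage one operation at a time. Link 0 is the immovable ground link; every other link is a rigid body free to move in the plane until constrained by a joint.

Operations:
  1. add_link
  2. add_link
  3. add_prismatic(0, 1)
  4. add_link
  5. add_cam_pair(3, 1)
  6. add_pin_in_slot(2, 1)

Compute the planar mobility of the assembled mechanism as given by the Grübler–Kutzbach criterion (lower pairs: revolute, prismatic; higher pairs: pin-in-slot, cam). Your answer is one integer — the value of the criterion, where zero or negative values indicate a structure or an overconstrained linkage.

(L,J1,J2)=(1,0,0); link0 fixed
link1: (2,0,0)
link2: (3,0,0)
P 0-1 [J1]: (3,1,0)
link3: (4,1,0)
C 3-1 [J2]: (4,1,1)
PS 2-1 [J2]: (4,1,2)
Grübler: 3·3 − 2·1 − 2 = 5

M = 5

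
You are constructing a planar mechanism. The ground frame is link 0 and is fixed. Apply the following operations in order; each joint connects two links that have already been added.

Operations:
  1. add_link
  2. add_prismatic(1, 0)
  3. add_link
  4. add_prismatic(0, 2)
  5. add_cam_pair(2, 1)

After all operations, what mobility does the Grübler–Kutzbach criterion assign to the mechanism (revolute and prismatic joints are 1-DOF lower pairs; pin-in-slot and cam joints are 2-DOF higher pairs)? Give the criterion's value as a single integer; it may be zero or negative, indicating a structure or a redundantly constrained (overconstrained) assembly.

ground; <1,0,0>
#1 <2,0,0>
P:1↔0 J1 <2,1,0>
#2 <3,1,0>
P:0↔2 J1 <3,2,0>
C:2↔1 J2 <3,2,1>
3×2 − 2×2 − 1×1 = 1

M = 1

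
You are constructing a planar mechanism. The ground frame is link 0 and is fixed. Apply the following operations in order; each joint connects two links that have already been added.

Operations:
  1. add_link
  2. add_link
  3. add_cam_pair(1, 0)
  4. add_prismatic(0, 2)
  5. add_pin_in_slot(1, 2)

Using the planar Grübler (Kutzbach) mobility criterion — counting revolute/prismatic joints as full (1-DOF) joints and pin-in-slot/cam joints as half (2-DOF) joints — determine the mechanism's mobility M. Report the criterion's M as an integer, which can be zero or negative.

M = 2

(L,J1,J2)=(1,0,0); link0 fixed
link1: (2,0,0)
link2: (3,0,0)
C 1-0 [J2]: (3,0,1)
P 0-2 [J1]: (3,1,1)
PS 1-2 [J2]: (3,1,2)
Grübler: 3·2 − 2·1 − 2 = 2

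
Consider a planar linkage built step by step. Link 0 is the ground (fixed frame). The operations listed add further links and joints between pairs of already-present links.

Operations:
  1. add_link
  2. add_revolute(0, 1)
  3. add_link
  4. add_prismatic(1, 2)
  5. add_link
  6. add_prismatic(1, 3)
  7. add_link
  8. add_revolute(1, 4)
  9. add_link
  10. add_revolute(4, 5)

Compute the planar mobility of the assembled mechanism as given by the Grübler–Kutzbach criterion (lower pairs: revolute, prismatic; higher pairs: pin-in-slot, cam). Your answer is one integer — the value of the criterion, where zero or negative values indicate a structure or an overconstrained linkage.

M = 5

L=1 J1=0 J2=0
add link → L=2 J1=0 J2=0
R@0,1 dof=1 J1 → L=2 J1=1 J2=0
add link → L=3 J1=1 J2=0
P@1,2 dof=1 J1 → L=3 J1=2 J2=0
add link → L=4 J1=2 J2=0
P@1,3 dof=1 J1 → L=4 J1=3 J2=0
add link → L=5 J1=3 J2=0
R@1,4 dof=1 J1 → L=5 J1=4 J2=0
add link → L=6 J1=4 J2=0
R@4,5 dof=1 J1 → L=6 J1=5 J2=0
M=3(L−1)−2J1−J2=3·5−2·5−0=5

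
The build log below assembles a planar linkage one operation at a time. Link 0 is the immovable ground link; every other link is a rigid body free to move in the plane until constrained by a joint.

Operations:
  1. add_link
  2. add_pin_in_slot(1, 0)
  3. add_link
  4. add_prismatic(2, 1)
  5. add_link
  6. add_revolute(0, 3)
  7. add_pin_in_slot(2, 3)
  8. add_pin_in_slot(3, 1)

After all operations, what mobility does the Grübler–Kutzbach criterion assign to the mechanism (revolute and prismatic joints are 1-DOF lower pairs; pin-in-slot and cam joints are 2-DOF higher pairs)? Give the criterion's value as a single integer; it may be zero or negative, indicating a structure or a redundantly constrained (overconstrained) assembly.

M = 2

link 0 = ground. State L|J1|J2 = 1|0|0
+link1  2|0|0
PS(1,0) f=2→J2  2|0|1
+link2  3|0|1
P(2,1) f=1→J1  3|1|1
+link3  4|1|1
R(0,3) f=1→J1  4|2|1
PS(2,3) f=2→J2  4|2|2
PS(3,1) f=2→J2  4|2|3
M = 3(4−1)−2·2−3 = 9−4−3 = 2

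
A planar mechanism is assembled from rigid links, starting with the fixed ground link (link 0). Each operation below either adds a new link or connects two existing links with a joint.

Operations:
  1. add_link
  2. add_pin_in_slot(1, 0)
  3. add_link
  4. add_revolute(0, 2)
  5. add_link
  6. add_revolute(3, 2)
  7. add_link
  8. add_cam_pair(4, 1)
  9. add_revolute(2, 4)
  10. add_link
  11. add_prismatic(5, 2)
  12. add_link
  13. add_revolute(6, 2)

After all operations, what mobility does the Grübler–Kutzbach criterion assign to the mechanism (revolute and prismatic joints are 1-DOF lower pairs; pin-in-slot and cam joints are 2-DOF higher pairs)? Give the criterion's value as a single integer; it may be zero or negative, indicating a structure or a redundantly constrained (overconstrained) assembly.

M = 6

ground; <1,0,0>
#1 <2,0,0>
PS:1↔0 J2 <2,0,1>
#2 <3,0,1>
R:0↔2 J1 <3,1,1>
#3 <4,1,1>
R:3↔2 J1 <4,2,1>
#4 <5,2,1>
C:4↔1 J2 <5,2,2>
R:2↔4 J1 <5,3,2>
#5 <6,3,2>
P:5↔2 J1 <6,4,2>
#6 <7,4,2>
R:6↔2 J1 <7,5,2>
3×6 − 2×5 − 1×2 = 6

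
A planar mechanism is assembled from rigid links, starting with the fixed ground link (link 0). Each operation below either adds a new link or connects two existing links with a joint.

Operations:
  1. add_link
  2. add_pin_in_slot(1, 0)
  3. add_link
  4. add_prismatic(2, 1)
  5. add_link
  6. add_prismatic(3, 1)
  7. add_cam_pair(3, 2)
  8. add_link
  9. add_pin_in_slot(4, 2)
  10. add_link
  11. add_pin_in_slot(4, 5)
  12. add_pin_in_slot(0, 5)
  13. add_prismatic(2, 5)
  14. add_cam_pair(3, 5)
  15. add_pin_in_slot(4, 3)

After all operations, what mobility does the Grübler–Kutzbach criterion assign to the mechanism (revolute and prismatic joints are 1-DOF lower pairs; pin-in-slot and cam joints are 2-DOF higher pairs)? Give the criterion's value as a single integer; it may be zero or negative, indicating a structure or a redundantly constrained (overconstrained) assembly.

L=1 J1=0 J2=0
add link → L=2 J1=0 J2=0
PS@1,0 dof=2 J2 → L=2 J1=0 J2=1
add link → L=3 J1=0 J2=1
P@2,1 dof=1 J1 → L=3 J1=1 J2=1
add link → L=4 J1=1 J2=1
P@3,1 dof=1 J1 → L=4 J1=2 J2=1
C@3,2 dof=2 J2 → L=4 J1=2 J2=2
add link → L=5 J1=2 J2=2
PS@4,2 dof=2 J2 → L=5 J1=2 J2=3
add link → L=6 J1=2 J2=3
PS@4,5 dof=2 J2 → L=6 J1=2 J2=4
PS@0,5 dof=2 J2 → L=6 J1=2 J2=5
P@2,5 dof=1 J1 → L=6 J1=3 J2=5
C@3,5 dof=2 J2 → L=6 J1=3 J2=6
PS@4,3 dof=2 J2 → L=6 J1=3 J2=7
M=3(L−1)−2J1−J2=3·5−2·3−7=2

M = 2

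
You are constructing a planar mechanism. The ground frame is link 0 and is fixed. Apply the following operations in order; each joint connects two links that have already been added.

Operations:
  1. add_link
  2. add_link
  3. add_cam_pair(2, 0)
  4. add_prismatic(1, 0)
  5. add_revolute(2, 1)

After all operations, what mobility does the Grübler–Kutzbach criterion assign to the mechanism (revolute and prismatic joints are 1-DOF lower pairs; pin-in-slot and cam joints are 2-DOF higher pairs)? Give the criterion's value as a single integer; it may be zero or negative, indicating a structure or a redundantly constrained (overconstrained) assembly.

M = 1

link 0 = ground. State L|J1|J2 = 1|0|0
+link1  2|0|0
+link2  3|0|0
C(2,0) f=2→J2  3|0|1
P(1,0) f=1→J1  3|1|1
R(2,1) f=1→J1  3|2|1
M = 3(3−1)−2·2−1 = 6−4−1 = 1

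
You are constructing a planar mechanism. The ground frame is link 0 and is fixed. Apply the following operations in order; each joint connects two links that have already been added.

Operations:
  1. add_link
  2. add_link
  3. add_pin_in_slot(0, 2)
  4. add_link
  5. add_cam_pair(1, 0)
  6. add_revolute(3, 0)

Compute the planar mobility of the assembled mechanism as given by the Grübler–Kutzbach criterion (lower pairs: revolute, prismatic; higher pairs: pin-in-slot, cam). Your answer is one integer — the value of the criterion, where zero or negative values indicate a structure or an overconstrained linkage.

M = 5

[1;0;0] (link 0 is ground)
L+ [2;0;0]
L+ [3;0;0]
PS(0,2)∈J2 [3;0;1]
L+ [4;0;1]
C(1,0)∈J2 [4;0;2]
R(3,0)∈J1 [4;1;2]
mobility = 9 − 2 − 2 = 5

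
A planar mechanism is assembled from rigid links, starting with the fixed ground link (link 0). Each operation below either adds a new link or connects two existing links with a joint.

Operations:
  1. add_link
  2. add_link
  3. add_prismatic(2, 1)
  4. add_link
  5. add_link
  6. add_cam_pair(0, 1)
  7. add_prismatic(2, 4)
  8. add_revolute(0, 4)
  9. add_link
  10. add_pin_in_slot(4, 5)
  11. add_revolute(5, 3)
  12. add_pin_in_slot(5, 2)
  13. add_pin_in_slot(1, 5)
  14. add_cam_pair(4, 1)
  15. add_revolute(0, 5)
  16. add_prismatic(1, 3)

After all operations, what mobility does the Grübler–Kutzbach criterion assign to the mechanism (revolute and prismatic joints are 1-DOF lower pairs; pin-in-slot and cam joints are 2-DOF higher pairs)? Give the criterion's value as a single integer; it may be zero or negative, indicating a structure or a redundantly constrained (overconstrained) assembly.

M = -2

L=1 J1=0 J2=0
add link → L=2 J1=0 J2=0
add link → L=3 J1=0 J2=0
P@2,1 dof=1 J1 → L=3 J1=1 J2=0
add link → L=4 J1=1 J2=0
add link → L=5 J1=1 J2=0
C@0,1 dof=2 J2 → L=5 J1=1 J2=1
P@2,4 dof=1 J1 → L=5 J1=2 J2=1
R@0,4 dof=1 J1 → L=5 J1=3 J2=1
add link → L=6 J1=3 J2=1
PS@4,5 dof=2 J2 → L=6 J1=3 J2=2
R@5,3 dof=1 J1 → L=6 J1=4 J2=2
PS@5,2 dof=2 J2 → L=6 J1=4 J2=3
PS@1,5 dof=2 J2 → L=6 J1=4 J2=4
C@4,1 dof=2 J2 → L=6 J1=4 J2=5
R@0,5 dof=1 J1 → L=6 J1=5 J2=5
P@1,3 dof=1 J1 → L=6 J1=6 J2=5
M=3(L−1)−2J1−J2=3·5−2·6−5=-2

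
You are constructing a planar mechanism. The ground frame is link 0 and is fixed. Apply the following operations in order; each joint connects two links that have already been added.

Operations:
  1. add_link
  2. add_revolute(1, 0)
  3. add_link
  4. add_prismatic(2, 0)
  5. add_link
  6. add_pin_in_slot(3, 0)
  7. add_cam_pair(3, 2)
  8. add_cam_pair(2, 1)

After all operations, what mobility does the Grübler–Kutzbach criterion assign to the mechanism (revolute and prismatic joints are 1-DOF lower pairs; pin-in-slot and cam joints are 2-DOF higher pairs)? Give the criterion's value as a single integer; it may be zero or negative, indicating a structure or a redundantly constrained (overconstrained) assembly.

(L,J1,J2)=(1,0,0); link0 fixed
link1: (2,0,0)
R 1-0 [J1]: (2,1,0)
link2: (3,1,0)
P 2-0 [J1]: (3,2,0)
link3: (4,2,0)
PS 3-0 [J2]: (4,2,1)
C 3-2 [J2]: (4,2,2)
C 2-1 [J2]: (4,2,3)
Grübler: 3·3 − 2·2 − 3 = 2

M = 2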